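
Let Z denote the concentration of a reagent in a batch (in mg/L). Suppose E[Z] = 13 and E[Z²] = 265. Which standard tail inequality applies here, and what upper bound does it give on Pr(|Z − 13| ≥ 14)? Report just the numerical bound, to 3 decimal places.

The first two moments determine the variance, so Chebyshev's inequality is the sharpest standard bound available.
Var(Z) = E[Z²] − (E[Z])² = 265 − 169 = 96.
Chebyshev's inequality: Pr(|Z − μ| ≥ t) ≤ Var(Z)/t² = 96/196 = 0.4898.

0.490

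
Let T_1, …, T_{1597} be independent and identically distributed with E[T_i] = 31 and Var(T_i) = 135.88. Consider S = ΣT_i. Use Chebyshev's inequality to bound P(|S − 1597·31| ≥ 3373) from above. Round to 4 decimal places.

Var(S) = n·Var(T_i) = 1597·135.88 = 217000.36.
Chebyshev: P(|S − 1597·31| ≥ 3373) ≤ Var(S)/3373² = 217000.36/11377129 = 0.0191.

0.0191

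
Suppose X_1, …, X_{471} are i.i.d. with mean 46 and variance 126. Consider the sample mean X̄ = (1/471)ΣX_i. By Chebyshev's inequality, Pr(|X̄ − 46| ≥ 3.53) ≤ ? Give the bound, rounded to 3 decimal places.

Var(X̄) = Var(X_i)/n = 126/471 = 0.26752.
Chebyshev: Pr(|X̄ − 46| ≥ 3.53) ≤ Var(X̄)/(3.53)² = 126/(471·3.53²) = 0.0215.

0.021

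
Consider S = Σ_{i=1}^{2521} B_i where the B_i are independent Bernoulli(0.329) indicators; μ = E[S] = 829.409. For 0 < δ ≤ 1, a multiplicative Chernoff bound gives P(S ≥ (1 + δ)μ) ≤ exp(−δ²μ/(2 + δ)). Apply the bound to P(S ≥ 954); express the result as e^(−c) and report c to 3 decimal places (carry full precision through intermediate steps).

Write 954 = (1 + δ)μ, so δ = 954/829.409 − 1 = 0.1502166…
Then the exponent is δ²μ/(2 + δ) = (954 − μ)² / (μ·(2 + δ)) = 8.704070.

8.704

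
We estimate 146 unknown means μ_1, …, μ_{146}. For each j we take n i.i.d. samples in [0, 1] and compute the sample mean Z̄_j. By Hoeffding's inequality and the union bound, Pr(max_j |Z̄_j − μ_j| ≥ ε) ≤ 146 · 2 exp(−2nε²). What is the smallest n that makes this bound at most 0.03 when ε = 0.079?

Need 2·146·exp(−2nε²) ≤ 0.03, i.e. exp(−2nε²) ≤ 0.03/292.
So 2nε² ≥ ln(292/0.03) = 9.183312.
Hence n ≥ 9.183312/(2·0.079²) = 735.724.
The smallest integer n is 736.

736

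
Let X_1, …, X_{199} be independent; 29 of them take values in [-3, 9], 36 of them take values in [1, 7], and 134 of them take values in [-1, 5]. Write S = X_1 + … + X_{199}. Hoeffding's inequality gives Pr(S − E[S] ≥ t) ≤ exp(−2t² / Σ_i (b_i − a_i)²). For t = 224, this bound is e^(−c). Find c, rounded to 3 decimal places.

Σ(b_i − a_i)² = 29·12² + 36·6² + 134·6² = 10296.
c = 2t² / 10296 = 2·224² / 10296 = 9.7467.

9.747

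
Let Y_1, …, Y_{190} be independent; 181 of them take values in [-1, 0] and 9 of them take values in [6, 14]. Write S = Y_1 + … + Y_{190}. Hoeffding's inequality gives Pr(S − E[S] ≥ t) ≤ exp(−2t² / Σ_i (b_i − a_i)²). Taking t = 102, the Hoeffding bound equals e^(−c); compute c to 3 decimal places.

27.487

Σ(b_i − a_i)² = 181·1² + 9·8² = 757.
c = 2t² / 757 = 2·102² / 757 = 27.4875.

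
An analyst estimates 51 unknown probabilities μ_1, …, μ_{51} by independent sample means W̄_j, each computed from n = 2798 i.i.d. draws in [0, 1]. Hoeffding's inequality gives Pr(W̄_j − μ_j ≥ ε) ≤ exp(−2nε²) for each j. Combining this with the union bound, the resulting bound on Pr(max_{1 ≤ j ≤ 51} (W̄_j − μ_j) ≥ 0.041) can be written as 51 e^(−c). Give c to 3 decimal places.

Union bound over the 51 events: Pr(max_{1 ≤ j ≤ 51} (W̄_j − μ_j) ≥ 0.041) ≤ 51·exp(−2nε²) = 51 exp(−2·2798·0.041²).
So c = 2·2798·0.041² = 9.4069.

9.407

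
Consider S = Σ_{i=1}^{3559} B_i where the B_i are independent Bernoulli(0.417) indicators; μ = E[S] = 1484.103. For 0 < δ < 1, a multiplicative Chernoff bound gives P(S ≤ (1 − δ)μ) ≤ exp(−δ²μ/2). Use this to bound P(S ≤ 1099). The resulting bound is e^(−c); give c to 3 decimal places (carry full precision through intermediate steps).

49.964

Write 1099 = (1 − δ)μ, so δ = 1 − 1099/1484.103 = 0.2594854…
Then the exponent is δ²μ/2 = (μ − 1099)²/(2μ) = 49.964295.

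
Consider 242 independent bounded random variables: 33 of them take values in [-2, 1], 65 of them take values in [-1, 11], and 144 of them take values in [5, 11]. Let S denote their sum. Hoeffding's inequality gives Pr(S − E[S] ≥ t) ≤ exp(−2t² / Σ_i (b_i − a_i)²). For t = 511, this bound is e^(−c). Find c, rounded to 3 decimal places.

Σ(b_i − a_i)² = 33·3² + 65·12² + 144·6² = 14841.
c = 2t² / 14841 = 2·511² / 14841 = 35.1891.

35.189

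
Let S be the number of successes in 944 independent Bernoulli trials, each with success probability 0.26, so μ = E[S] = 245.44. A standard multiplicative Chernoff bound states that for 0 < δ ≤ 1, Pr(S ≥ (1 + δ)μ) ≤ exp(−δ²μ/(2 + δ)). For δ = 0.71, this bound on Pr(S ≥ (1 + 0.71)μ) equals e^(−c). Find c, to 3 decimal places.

45.655

c = δ²μ/(2 + δ) = 0.71²·245.44/(2 + 0.71) = 45.6555.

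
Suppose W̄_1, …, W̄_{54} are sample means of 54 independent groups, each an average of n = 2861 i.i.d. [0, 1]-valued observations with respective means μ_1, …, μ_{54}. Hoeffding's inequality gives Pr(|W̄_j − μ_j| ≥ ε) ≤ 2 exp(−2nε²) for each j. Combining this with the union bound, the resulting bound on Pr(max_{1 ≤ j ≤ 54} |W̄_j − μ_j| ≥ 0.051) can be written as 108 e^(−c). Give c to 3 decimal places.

Union bound over the 54 events: Pr(max_{1 ≤ j ≤ 54} |W̄_j − μ_j| ≥ 0.051) ≤ 54·2·exp(−2nε²) = 108 exp(−2·2861·0.051²).
So c = 2·2861·0.051² = 14.8829.

14.883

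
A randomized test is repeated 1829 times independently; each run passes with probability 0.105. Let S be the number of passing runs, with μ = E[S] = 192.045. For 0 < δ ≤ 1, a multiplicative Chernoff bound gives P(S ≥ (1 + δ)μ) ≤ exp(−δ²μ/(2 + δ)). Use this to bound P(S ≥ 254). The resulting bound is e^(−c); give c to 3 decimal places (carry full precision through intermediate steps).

8.605

Write 254 = (1 + δ)μ, so δ = 254/192.045 − 1 = 0.3226067…
Then the exponent is δ²μ/(2 + δ) = (254 − μ)² / (μ·(2 + δ)) = 8.605459.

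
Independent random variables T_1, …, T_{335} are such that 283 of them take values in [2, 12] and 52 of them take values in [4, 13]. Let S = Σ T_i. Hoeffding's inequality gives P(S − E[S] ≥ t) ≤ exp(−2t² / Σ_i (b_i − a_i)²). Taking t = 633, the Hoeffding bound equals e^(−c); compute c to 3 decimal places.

24.649

Σ(b_i − a_i)² = 283·10² + 52·9² = 32512.
c = 2t² / 32512 = 2·633² / 32512 = 24.6487.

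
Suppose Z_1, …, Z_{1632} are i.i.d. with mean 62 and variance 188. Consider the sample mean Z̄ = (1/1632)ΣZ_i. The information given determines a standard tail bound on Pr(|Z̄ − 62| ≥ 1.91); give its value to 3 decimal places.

0.032

With mean and variance of each term known, Chebyshev's inequality bounds the deviation of the sum (or sample mean).
Var(Z̄) = Var(Z_i)/n = 188/1632 = 0.1152.
Chebyshev: Pr(|Z̄ − 62| ≥ 1.91) ≤ Var(Z̄)/(1.91)² = 188/(1632·1.91²) = 0.0316.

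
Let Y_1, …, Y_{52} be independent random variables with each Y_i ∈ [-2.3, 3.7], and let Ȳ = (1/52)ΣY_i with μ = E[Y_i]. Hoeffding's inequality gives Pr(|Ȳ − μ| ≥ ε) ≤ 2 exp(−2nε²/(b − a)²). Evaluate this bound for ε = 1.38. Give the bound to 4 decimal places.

0.0082

Exponent: 2nε²/(b − a)² = 2·52·1.38² / 6² = 5.50160.
Bound = 2·exp(−5.50160) = 0.00816.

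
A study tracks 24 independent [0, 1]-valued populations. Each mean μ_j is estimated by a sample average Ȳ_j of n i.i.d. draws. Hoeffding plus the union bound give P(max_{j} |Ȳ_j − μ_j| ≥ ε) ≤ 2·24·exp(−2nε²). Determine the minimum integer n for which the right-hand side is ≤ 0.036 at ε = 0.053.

Need 2·24·exp(−2nε²) ≤ 0.036, i.e. exp(−2nε²) ≤ 0.036/48.
So 2nε² ≥ ln(48/0.036) = 7.195437.
Hence n ≥ 7.195437/(2·0.053²) = 1280.783.
The smallest integer n is 1281.

1281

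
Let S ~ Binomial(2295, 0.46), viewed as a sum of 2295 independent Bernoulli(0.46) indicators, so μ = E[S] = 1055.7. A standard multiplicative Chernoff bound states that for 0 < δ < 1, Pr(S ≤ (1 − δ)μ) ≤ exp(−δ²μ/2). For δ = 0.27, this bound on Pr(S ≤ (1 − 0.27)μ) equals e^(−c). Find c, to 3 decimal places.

38.480

c = δ²μ/2 = 0.27²·1055.7/2 = 38.4803.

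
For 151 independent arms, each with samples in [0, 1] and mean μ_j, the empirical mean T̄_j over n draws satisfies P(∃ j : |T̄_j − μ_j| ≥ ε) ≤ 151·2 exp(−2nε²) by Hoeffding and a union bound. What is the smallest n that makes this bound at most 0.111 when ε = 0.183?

119

Need 2·151·exp(−2nε²) ≤ 0.111, i.e. exp(−2nε²) ≤ 0.111/302.
So 2nε² ≥ ln(302/0.111) = 7.908652.
Hence n ≥ 7.908652/(2·0.183²) = 118.078.
The smallest integer n is 119.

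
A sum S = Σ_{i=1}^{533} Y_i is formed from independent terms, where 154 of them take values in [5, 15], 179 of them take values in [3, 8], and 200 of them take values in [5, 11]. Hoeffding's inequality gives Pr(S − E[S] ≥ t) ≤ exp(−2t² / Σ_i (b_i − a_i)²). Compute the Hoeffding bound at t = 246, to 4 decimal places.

0.0114

Σ(b_i − a_i)² = 154·10² + 179·5² + 200·6² = 27075.
Exponent = 2·246² / 27075 = 4.47025.
Bound = exp(−4.47025) = 0.01144.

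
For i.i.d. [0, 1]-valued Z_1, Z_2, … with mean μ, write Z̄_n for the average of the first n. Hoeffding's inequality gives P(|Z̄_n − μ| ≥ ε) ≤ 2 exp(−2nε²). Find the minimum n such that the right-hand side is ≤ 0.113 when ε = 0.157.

59

Require 2·exp(−2nε²) ≤ 0.113, i.e. 2nε² ≥ ln(2/0.113) = 2.873515.
So n ≥ 2.873515 / (2·0.157²) = 58.289.
The smallest integer n is 59.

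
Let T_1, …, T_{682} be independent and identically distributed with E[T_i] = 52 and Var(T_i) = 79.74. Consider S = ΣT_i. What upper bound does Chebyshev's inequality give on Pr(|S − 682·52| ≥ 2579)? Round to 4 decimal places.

Var(S) = n·Var(T_i) = 682·79.74 = 54382.68.
Chebyshev: Pr(|S − 682·52| ≥ 2579) ≤ Var(S)/2579² = 54382.68/6651241 = 0.0082.

0.0082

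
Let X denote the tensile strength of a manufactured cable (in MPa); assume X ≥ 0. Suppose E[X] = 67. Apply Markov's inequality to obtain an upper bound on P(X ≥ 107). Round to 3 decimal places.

Markov's inequality: for a non-negative random variable, P(X ≥ a) ≤ E[X]/a.
Here E[X] = 67 and a = 107, so the bound is 67/107 = 0.6262.

0.626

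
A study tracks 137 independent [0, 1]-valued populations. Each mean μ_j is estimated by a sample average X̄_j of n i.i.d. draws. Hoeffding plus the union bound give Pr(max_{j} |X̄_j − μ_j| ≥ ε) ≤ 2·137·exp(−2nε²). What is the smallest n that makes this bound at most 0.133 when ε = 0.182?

Need 2·137·exp(−2nε²) ≤ 0.133, i.e. exp(−2nε²) ≤ 0.133/274.
So 2nε² ≥ ln(274/0.133) = 7.630534.
Hence n ≥ 7.630534/(2·0.182²) = 115.181.
The smallest integer n is 116.

116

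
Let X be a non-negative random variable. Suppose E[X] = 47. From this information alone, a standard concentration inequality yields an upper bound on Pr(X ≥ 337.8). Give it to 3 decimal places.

0.139

Only the mean of a non-negative variable is known, so Markov's inequality is the applicable tail bound.
Markov's inequality: for a non-negative random variable, Pr(X ≥ a) ≤ E[X]/a.
Here E[X] = 47 and a = 337.8, so the bound is 47/337.8 = 0.1391.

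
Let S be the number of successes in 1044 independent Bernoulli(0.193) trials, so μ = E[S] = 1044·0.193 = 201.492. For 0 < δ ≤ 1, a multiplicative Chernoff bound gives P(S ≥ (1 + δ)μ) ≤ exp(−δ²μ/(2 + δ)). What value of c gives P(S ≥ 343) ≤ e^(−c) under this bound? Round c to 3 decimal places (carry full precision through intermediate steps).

36.777

Write 343 = (1 + δ)μ, so δ = 343/201.492 − 1 = 0.7023008…
Then the exponent is δ²μ/(2 + δ) = (343 − μ)² / (μ·(2 + δ)) = 36.776507.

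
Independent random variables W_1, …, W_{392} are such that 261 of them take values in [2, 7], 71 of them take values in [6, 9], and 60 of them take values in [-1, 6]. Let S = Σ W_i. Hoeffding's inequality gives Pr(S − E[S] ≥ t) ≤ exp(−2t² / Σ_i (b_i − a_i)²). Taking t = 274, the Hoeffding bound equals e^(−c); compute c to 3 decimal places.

Σ(b_i − a_i)² = 261·5² + 71·3² + 60·7² = 10104.
c = 2t² / 10104 = 2·274² / 10104 = 14.8606.

14.861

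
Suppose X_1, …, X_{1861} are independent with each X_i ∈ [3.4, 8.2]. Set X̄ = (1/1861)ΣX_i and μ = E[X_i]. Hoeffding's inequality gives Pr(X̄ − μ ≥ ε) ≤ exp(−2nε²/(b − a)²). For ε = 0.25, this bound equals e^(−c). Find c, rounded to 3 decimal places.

10.097

c = 2nε²/(b − a)² = 2·1861·0.25² / 4.8² = 10.0966.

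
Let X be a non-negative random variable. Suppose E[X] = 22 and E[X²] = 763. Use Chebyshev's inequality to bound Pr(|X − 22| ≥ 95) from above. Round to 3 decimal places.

Var(X) = E[X²] − (E[X])² = 763 − 484 = 279.
Chebyshev's inequality: Pr(|X − μ| ≥ t) ≤ Var(X)/t² = 279/9025 = 0.0309.

0.031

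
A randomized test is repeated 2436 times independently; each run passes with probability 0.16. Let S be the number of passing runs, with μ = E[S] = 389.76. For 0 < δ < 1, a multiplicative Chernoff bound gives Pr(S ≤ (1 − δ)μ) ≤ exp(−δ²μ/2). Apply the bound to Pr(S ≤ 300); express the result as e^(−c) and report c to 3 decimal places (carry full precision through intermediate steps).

10.336

Write 300 = (1 − δ)μ, so δ = 1 − 300/389.76 = 0.2302956…
Then the exponent is δ²μ/2 = (μ − 300)²/(2μ) = 10.335665.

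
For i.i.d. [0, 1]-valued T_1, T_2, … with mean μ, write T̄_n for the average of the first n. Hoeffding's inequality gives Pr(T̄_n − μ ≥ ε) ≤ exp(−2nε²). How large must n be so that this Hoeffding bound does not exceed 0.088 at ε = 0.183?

37

Require exp(−2nε²) ≤ 0.088, i.e. 2nε² ≥ ln(1/0.088) = 2.430418.
So n ≥ 2.430418 / (2·0.183²) = 36.287.
The smallest integer n is 37.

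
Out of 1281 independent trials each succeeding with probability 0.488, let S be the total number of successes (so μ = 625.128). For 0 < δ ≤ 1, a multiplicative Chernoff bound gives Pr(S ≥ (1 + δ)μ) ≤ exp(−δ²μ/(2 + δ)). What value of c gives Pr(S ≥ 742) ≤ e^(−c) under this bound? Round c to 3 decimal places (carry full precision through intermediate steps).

9.991

Write 742 = (1 + δ)μ, so δ = 742/625.128 − 1 = 0.1869569…
Then the exponent is δ²μ/(2 + δ) = (742 − μ)² / (μ·(2 + δ)) = 9.991065.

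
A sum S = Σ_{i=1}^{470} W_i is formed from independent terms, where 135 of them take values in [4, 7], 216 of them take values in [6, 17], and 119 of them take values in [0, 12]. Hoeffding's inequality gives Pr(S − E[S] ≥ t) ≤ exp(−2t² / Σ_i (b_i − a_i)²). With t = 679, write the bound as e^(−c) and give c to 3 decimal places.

20.727

Σ(b_i − a_i)² = 135·3² + 216·11² + 119·12² = 44487.
c = 2t² / 44487 = 2·679² / 44487 = 20.7270.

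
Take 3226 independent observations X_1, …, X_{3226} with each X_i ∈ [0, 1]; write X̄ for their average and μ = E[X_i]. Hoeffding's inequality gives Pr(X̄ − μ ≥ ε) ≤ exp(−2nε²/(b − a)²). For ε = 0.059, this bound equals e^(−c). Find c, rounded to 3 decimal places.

22.459

c = 2nε²/(b − a)² = 2·3226·0.059² / 1² = 22.4594.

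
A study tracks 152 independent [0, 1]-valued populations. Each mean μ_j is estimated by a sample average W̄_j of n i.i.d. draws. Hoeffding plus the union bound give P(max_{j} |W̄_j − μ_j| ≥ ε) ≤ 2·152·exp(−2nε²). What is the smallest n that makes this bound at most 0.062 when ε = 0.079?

681

Need 2·152·exp(−2nε²) ≤ 0.062, i.e. exp(−2nε²) ≤ 0.062/304.
So 2nε² ≥ ln(304/0.062) = 8.497649.
Hence n ≥ 8.497649/(2·0.079²) = 680.792.
The smallest integer n is 681.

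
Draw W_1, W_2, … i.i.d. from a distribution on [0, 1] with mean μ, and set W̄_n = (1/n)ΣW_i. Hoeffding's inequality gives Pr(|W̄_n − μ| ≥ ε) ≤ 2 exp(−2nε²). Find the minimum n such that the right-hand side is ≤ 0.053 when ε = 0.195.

Require 2·exp(−2nε²) ≤ 0.053, i.e. 2nε² ≥ ln(2/0.053) = 3.630611.
So n ≥ 3.630611 / (2·0.195²) = 47.740.
The smallest integer n is 48.

48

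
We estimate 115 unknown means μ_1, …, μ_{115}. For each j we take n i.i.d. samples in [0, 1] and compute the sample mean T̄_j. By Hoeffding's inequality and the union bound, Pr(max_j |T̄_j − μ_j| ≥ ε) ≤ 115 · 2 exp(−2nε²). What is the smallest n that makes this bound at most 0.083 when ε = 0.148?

Need 2·115·exp(−2nε²) ≤ 0.083, i.e. exp(−2nε²) ≤ 0.083/230.
So 2nε² ≥ ln(230/0.083) = 7.926994.
Hence n ≥ 7.926994/(2·0.148²) = 180.949.
The smallest integer n is 181.

181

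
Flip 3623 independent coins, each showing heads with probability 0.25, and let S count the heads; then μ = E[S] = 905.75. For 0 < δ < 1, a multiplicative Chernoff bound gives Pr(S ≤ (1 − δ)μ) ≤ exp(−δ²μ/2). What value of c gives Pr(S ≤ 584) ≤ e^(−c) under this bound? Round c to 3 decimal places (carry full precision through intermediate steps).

57.148

Write 584 = (1 − δ)μ, so δ = 1 − 584/905.75 = 0.3552305…
Then the exponent is δ²μ/2 = (μ − 584)²/(2μ) = 57.147702.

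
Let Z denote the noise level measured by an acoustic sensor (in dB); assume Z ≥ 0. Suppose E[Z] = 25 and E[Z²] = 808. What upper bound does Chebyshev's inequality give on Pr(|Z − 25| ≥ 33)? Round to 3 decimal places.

Var(Z) = E[Z²] − (E[Z])² = 808 − 625 = 183.
Chebyshev's inequality: Pr(|Z − μ| ≥ t) ≤ Var(Z)/t² = 183/1089 = 0.1680.

0.168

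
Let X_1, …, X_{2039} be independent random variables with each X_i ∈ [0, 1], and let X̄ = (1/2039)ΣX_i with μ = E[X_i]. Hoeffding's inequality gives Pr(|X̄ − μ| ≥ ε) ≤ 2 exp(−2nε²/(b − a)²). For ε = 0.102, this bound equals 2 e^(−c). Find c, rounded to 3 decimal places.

c = 2nε²/(b − a)² = 2·2039·0.102² / 1² = 42.4275.

42.428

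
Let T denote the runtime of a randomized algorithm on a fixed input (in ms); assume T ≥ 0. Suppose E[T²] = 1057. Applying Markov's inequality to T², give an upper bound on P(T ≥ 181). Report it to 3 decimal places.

0.032

Since T ≥ 0, the event {T ≥ 181} is the same as {T² ≥ 32761}.
Markov's inequality applied to T² gives P(T² ≥ 32761) ≤ E[T²]/32761 = 1057/32761 = 0.0323.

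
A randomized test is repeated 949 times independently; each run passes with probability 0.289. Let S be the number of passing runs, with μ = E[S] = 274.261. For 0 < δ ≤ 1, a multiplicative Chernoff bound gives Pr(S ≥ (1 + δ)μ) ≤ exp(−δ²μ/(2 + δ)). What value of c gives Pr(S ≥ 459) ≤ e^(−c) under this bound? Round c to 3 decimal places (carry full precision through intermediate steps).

Write 459 = (1 + δ)μ, so δ = 459/274.261 − 1 = 0.6735883…
Then the exponent is δ²μ/(2 + δ) = (459 − μ)² / (μ·(2 + δ)) = 46.543452.

46.543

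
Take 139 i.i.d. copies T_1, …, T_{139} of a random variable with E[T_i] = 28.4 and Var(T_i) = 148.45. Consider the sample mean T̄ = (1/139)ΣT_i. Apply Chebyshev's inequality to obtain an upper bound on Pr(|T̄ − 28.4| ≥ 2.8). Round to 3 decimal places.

Var(T̄) = Var(T_i)/n = 148.45/139 = 1.068.
Chebyshev: Pr(|T̄ − 28.4| ≥ 2.8) ≤ Var(T̄)/(2.8)² = 148.45/(139·2.8²) = 0.1362.

0.136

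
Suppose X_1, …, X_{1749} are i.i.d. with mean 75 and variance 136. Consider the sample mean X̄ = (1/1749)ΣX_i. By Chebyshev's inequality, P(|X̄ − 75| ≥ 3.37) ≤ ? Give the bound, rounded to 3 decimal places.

0.007

Var(X̄) = Var(X_i)/n = 136/1749 = 0.077759.
Chebyshev: P(|X̄ − 75| ≥ 3.37) ≤ Var(X̄)/(3.37)² = 136/(1749·3.37²) = 0.0068.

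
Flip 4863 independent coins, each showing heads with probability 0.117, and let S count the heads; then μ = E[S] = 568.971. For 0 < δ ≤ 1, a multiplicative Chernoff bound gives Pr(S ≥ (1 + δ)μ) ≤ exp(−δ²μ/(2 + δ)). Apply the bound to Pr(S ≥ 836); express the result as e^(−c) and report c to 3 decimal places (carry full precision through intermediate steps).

50.752

Write 836 = (1 + δ)μ, so δ = 836/568.971 − 1 = 0.4693192…
Then the exponent is δ²μ/(2 + δ) = (836 − μ)² / (μ·(2 + δ)) = 50.751572.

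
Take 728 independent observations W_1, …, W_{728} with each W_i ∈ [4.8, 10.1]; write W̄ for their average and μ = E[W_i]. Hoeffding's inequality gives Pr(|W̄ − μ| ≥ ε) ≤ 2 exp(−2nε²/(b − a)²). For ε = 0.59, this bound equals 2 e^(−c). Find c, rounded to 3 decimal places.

c = 2nε²/(b − a)² = 2·728·0.59² / 5.3² = 18.0432.

18.043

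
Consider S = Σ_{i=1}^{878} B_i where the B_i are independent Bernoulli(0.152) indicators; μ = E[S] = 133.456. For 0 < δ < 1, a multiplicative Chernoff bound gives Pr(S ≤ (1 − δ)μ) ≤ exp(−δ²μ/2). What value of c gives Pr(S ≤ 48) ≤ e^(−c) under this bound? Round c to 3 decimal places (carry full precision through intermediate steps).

Write 48 = (1 − δ)μ, so δ = 1 − 48/133.456 = 0.6403309…
Then the exponent is δ²μ/2 = (μ − 48)²/(2μ) = 27.360059.

27.360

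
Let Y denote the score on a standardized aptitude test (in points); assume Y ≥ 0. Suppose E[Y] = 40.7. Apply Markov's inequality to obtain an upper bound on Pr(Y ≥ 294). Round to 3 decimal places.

0.138

Markov's inequality: for a non-negative random variable, Pr(Y ≥ a) ≤ E[Y]/a.
Here E[Y] = 40.7 and a = 294, so the bound is 40.7/294 = 0.1384.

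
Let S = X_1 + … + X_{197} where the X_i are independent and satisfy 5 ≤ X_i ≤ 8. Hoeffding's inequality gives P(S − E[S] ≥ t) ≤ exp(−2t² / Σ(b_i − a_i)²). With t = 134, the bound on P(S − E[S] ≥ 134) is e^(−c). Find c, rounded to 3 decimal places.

Σ(b_i − a_i)² = 197·(3)² = 1773.
c = 2t²/1773 = 2·134²/1773 = 20.2549.

20.255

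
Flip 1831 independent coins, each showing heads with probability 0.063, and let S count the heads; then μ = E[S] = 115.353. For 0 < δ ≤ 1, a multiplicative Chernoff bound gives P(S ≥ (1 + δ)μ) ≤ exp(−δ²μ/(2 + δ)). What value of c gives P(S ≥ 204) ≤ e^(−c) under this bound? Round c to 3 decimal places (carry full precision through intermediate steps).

24.607

Write 204 = (1 + δ)μ, so δ = 204/115.353 − 1 = 0.7684846…
Then the exponent is δ²μ/(2 + δ) = (204 − μ)² / (μ·(2 + δ)) = 24.606910.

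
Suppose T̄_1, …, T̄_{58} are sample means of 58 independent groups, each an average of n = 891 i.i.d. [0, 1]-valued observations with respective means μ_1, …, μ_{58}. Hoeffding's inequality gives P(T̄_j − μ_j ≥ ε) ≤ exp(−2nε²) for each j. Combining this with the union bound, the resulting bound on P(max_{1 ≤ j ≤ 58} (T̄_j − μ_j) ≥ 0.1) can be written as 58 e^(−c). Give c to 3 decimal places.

Union bound over the 58 events: P(max_{1 ≤ j ≤ 58} (T̄_j − μ_j) ≥ 0.1) ≤ 58·exp(−2nε²) = 58 exp(−2·891·0.1²).
So c = 2·891·0.1² = 17.8200.

17.820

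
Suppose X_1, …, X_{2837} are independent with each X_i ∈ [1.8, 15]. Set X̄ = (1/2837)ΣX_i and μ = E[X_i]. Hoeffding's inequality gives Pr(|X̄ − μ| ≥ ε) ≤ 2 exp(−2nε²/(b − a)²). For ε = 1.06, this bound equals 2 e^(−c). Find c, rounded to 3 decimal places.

36.589

c = 2nε²/(b − a)² = 2·2837·1.06² / 13.2² = 36.5892.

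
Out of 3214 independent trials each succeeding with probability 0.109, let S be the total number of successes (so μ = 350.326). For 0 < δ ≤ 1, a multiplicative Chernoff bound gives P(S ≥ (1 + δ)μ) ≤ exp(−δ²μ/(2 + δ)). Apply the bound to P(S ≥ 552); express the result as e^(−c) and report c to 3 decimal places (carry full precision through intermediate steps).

45.075

Write 552 = (1 + δ)μ, so δ = 552/350.326 − 1 = 0.5756752…
Then the exponent is δ²μ/(2 + δ) = (552 − μ)² / (μ·(2 + δ)) = 45.075064.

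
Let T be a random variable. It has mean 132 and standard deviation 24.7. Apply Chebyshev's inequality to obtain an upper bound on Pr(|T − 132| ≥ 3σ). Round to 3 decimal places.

0.111

Chebyshev: Pr(|T − μ| ≥ t) ≤ Var(T)/t².
Var(T) = σ² = 24.7² = 610.09.
t = 3·24.7 = 74.1.
Bound = 610.09 / 5490.81 = 0.1111.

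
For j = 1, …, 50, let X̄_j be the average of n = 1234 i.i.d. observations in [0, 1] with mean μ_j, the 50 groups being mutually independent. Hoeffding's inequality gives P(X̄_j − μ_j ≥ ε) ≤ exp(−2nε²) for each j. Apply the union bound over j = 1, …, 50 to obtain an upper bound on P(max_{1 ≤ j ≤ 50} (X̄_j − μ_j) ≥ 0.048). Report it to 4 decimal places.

Per-experiment Hoeffding bound: exp(−2·1234·0.048²) = exp(−5.68627) = 0.0033922.
Union bound over 50 events: 50·0.0033922 = 0.16961.

0.1696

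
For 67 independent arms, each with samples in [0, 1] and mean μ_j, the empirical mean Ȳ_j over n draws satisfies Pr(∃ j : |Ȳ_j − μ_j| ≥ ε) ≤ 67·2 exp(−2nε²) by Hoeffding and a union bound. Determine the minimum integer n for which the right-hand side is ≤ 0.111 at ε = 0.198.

91

Need 2·67·exp(−2nε²) ≤ 0.111, i.e. exp(−2nε²) ≤ 0.111/134.
So 2nε² ≥ ln(134/0.111) = 7.096065.
Hence n ≥ 7.096065/(2·0.198²) = 90.502.
The smallest integer n is 91.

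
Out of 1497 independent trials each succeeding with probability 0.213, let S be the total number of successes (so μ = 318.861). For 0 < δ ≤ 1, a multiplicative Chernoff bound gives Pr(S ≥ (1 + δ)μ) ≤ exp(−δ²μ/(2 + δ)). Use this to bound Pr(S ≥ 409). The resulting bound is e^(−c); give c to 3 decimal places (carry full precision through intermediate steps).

Write 409 = (1 + δ)μ, so δ = 409/318.861 − 1 = 0.2826906…
Then the exponent is δ²μ/(2 + δ) = (409 − μ)² / (μ·(2 + δ)) = 11.162900.

11.163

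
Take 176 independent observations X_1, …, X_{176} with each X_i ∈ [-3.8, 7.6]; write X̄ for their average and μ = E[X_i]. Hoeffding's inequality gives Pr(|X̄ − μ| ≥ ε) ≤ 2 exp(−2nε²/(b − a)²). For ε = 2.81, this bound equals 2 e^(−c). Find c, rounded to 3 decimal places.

c = 2nε²/(b − a)² = 2·176·2.81² / 11.4² = 21.3868.

21.387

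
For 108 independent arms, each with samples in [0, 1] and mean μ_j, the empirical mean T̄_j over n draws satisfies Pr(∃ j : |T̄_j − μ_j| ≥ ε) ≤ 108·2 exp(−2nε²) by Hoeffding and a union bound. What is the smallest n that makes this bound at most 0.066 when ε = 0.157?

165

Need 2·108·exp(−2nε²) ≤ 0.066, i.e. exp(−2nε²) ≤ 0.066/216.
So 2nε² ≥ ln(216/0.066) = 8.093379.
Hence n ≥ 8.093379/(2·0.157²) = 164.173.
The smallest integer n is 165.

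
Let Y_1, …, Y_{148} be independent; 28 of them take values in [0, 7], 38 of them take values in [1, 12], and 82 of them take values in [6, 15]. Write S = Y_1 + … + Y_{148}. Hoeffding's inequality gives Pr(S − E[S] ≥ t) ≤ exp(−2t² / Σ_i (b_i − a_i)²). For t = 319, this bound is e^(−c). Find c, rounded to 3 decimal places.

Σ(b_i − a_i)² = 28·7² + 38·11² + 82·9² = 12612.
c = 2t² / 12612 = 2·319² / 12612 = 16.1372.

16.137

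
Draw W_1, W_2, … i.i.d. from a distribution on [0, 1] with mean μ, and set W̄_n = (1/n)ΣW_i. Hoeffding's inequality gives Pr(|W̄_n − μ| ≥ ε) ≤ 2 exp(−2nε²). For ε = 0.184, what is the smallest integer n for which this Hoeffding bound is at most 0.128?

Require 2·exp(−2nε²) ≤ 0.128, i.e. 2nε² ≥ ln(2/0.128) = 2.748872.
So n ≥ 2.748872 / (2·0.184²) = 40.597.
The smallest integer n is 41.

41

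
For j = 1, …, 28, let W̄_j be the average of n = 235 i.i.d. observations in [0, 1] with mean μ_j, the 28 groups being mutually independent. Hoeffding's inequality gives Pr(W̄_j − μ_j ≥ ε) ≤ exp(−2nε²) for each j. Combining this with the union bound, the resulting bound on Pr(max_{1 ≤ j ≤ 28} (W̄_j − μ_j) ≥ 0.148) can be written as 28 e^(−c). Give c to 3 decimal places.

Union bound over the 28 events: Pr(max_{1 ≤ j ≤ 28} (W̄_j − μ_j) ≥ 0.148) ≤ 28·exp(−2nε²) = 28 exp(−2·235·0.148²).
So c = 2·235·0.148² = 10.2949.

10.295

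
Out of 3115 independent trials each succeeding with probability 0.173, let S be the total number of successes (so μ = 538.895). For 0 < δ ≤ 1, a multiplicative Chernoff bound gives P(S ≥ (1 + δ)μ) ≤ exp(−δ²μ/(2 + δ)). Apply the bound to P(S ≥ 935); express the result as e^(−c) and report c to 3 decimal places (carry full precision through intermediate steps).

Write 935 = (1 + δ)μ, so δ = 935/538.895 − 1 = 0.7350319…
Then the exponent is δ²μ/(2 + δ) = (935 − μ)² / (μ·(2 + δ)) = 106.452068.

106.452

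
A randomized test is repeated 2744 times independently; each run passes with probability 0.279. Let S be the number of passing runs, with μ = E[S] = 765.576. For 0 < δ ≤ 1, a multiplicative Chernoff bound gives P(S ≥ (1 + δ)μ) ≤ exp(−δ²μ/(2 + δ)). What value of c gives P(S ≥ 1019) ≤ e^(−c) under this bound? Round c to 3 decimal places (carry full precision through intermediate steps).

Write 1019 = (1 + δ)μ, so δ = 1019/765.576 − 1 = 0.331024…
Then the exponent is δ²μ/(2 + δ) = (1019 − μ)² / (μ·(2 + δ)) = 35.988226.

35.988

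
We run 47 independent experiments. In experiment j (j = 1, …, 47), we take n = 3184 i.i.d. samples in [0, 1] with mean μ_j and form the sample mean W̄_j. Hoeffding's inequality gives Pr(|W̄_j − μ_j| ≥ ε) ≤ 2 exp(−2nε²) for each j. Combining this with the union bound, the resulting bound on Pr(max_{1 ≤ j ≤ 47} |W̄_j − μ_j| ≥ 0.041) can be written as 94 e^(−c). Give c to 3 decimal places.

10.705

Union bound over the 47 events: Pr(max_{1 ≤ j ≤ 47} |W̄_j − μ_j| ≥ 0.041) ≤ 47·2·exp(−2nε²) = 94 exp(−2·3184·0.041²).
So c = 2·3184·0.041² = 10.7046.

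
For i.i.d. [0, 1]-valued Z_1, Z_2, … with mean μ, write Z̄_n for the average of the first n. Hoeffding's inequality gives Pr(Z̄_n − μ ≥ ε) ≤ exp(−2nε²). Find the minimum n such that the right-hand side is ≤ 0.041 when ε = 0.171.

55

Require exp(−2nε²) ≤ 0.041, i.e. 2nε² ≥ ln(1/0.041) = 3.194183.
So n ≥ 3.194183 / (2·0.171²) = 54.618.
The smallest integer n is 55.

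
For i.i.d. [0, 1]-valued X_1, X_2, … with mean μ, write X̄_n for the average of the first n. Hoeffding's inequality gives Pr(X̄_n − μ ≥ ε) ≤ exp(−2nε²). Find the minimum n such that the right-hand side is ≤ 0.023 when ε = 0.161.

Require exp(−2nε²) ≤ 0.023, i.e. 2nε² ≥ ln(1/0.023) = 3.772261.
So n ≥ 3.772261 / (2·0.161²) = 72.765.
The smallest integer n is 73.

73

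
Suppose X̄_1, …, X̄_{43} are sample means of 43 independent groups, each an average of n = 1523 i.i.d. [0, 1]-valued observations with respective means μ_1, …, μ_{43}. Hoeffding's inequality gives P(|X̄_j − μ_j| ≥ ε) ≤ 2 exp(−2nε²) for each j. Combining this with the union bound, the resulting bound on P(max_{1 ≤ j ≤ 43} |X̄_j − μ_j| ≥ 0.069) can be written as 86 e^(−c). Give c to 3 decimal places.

Union bound over the 43 events: P(max_{1 ≤ j ≤ 43} |X̄_j − μ_j| ≥ 0.069) ≤ 43·2·exp(−2nε²) = 86 exp(−2·1523·0.069²).
So c = 2·1523·0.069² = 14.5020.

14.502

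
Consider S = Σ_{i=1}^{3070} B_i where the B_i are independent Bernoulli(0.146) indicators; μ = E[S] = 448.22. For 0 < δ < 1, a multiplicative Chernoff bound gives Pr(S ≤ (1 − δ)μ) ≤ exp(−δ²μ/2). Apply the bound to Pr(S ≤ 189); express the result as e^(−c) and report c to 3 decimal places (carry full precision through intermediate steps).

Write 189 = (1 − δ)μ, so δ = 1 − 189/448.22 = 0.5783321…
Then the exponent is δ²μ/2 = (μ − 189)²/(2μ) = 74.957619.

74.958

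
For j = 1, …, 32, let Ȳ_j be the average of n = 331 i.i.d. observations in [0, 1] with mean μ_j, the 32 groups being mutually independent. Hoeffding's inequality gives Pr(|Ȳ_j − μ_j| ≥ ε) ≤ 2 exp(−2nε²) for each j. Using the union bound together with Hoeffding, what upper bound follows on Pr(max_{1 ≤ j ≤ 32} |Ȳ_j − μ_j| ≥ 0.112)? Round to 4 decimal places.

0.0158

Per-experiment Hoeffding bound: 2·exp(−2·331·0.112²) = 2·exp(−8.30413) = 0.00049499.
Union bound over 32 events: 32·0.00049499 = 0.01584.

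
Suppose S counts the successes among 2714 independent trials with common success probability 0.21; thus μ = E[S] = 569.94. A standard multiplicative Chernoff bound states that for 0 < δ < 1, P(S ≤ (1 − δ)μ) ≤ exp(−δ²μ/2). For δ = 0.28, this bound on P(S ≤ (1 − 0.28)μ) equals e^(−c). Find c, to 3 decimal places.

22.342

c = δ²μ/2 = 0.28²·569.94/2 = 22.3416.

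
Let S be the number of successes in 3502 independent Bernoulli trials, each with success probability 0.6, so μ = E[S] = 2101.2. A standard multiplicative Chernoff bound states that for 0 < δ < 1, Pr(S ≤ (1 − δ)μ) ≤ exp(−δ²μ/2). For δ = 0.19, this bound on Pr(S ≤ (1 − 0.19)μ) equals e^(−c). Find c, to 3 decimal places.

37.927

c = δ²μ/2 = 0.19²·2101.2/2 = 37.9267.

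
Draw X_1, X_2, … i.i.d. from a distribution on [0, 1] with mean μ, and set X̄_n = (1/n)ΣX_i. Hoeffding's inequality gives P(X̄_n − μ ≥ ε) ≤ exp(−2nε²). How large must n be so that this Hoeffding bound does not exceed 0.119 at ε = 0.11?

88

Require exp(−2nε²) ≤ 0.119, i.e. 2nε² ≥ ln(1/0.119) = 2.128632.
So n ≥ 2.128632 / (2·0.11²) = 87.960.
The smallest integer n is 88.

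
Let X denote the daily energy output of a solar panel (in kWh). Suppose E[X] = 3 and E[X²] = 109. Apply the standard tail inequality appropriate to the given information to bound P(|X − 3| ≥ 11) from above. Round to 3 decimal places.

The first two moments determine the variance, so Chebyshev's inequality is the sharpest standard bound available.
Var(X) = E[X²] − (E[X])² = 109 − 9 = 100.
Chebyshev's inequality: P(|X − μ| ≥ t) ≤ Var(X)/t² = 100/121 = 0.8264.

0.826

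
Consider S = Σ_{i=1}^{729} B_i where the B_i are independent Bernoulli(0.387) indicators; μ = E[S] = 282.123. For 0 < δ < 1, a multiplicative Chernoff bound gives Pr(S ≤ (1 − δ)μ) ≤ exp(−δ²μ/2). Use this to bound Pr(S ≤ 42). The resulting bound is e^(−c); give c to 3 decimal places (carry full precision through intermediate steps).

Write 42 = (1 − δ)μ, so δ = 1 − 42/282.123 = 0.8511288…
Then the exponent is δ²μ/2 = (μ − 42)²/(2μ) = 102.187796.

102.188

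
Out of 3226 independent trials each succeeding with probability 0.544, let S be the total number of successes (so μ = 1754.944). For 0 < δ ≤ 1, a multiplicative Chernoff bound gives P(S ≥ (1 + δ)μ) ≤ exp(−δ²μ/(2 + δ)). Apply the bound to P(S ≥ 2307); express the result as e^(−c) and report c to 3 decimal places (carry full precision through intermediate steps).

75.030

Write 2307 = (1 + δ)μ, so δ = 2307/1754.944 − 1 = 0.3145719…
Then the exponent is δ²μ/(2 + δ) = (2307 − μ)² / (μ·(2 + δ)) = 75.029549.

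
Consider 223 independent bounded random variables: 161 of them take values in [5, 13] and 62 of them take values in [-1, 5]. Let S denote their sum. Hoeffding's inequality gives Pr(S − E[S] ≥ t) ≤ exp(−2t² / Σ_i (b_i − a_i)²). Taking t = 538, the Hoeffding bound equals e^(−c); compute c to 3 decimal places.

Σ(b_i − a_i)² = 161·8² + 62·6² = 12536.
c = 2t² / 12536 = 2·538² / 12536 = 46.1780.

46.178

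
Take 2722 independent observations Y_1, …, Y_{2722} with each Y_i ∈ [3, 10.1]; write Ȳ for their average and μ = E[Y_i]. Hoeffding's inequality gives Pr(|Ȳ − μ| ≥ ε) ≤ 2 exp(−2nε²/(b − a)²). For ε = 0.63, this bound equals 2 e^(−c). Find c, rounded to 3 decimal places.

42.863

c = 2nε²/(b − a)² = 2·2722·0.63² / 7.1² = 42.8630.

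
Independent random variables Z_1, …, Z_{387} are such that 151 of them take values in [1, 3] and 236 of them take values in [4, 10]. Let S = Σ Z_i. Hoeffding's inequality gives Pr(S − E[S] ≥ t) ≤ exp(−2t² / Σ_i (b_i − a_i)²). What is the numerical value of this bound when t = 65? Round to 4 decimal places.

Σ(b_i − a_i)² = 151·2² + 236·6² = 9100.
Exponent = 2·65² / 9100 = 0.92857.
Bound = exp(−0.92857) = 0.39512.

0.3951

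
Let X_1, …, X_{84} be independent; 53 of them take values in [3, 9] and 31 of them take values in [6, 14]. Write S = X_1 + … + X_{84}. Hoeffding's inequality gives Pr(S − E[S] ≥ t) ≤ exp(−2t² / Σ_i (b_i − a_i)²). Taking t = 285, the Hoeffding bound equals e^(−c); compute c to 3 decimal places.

41.739

Σ(b_i − a_i)² = 53·6² + 31·8² = 3892.
c = 2t² / 3892 = 2·285² / 3892 = 41.7395.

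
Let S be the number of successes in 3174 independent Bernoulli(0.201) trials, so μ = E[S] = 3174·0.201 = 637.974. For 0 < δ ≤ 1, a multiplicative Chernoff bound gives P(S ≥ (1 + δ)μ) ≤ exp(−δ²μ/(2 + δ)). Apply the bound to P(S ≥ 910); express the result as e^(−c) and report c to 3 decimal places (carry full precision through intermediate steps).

Write 910 = (1 + δ)μ, so δ = 910/637.974 − 1 = 0.4263904…
Then the exponent is δ²μ/(2 + δ) = (910 − μ)² / (μ·(2 + δ)) = 47.803222.

47.803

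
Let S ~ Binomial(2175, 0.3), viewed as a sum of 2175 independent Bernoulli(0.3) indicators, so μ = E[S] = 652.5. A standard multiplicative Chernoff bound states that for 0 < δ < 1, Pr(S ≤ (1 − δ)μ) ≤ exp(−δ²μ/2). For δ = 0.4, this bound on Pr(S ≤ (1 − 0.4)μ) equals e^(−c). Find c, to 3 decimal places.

c = δ²μ/2 = 0.4²·652.5/2 = 52.2000.

52.200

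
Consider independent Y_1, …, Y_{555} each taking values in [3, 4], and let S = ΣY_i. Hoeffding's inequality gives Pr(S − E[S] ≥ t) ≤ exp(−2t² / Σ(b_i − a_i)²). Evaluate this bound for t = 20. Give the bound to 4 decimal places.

0.2366

Σ(b_i − a_i)² = 555·(1)² = 555.
Exponent = 2·20²/555 = 1.4414.
Bound = exp(−1.4414) = 0.23659.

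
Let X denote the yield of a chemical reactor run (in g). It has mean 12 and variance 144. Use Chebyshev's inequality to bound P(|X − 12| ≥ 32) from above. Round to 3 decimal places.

0.141

Chebyshev: P(|X − μ| ≥ t) ≤ Var(X)/t².
Bound = 144 / 1024 = 0.1406.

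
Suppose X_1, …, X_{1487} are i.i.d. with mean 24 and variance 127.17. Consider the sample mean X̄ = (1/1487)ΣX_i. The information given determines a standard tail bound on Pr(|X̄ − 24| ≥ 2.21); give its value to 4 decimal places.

0.0175

With mean and variance of each term known, Chebyshev's inequality bounds the deviation of the sum (or sample mean).
Var(X̄) = Var(X_i)/n = 127.17/1487 = 0.085521.
Chebyshev: Pr(|X̄ − 24| ≥ 2.21) ≤ Var(X̄)/(2.21)² = 127.17/(1487·2.21²) = 0.0175.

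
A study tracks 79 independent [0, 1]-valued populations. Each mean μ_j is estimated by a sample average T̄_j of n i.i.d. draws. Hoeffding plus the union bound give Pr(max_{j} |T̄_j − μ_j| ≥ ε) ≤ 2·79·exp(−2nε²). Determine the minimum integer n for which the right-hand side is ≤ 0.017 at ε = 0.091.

552

Need 2·79·exp(−2nε²) ≤ 0.017, i.e. exp(−2nε²) ≤ 0.017/158.
So 2nε² ≥ ln(158/0.017) = 9.137137.
Hence n ≥ 9.137137/(2·0.091²) = 551.693.
The smallest integer n is 552.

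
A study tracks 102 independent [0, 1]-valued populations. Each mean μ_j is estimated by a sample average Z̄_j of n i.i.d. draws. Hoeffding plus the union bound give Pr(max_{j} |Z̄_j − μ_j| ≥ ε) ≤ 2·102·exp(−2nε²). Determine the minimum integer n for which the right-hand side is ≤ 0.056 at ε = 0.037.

Need 2·102·exp(−2nε²) ≤ 0.056, i.e. exp(−2nε²) ≤ 0.056/204.
So 2nε² ≥ ln(204/0.056) = 8.200524.
Hence n ≥ 8.200524/(2·0.037²) = 2995.078.
The smallest integer n is 2996.

2996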